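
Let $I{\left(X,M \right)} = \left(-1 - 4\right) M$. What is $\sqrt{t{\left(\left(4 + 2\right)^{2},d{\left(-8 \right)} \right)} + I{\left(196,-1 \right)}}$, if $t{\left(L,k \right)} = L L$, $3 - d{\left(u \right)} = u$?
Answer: $\sqrt{1301} \approx 36.069$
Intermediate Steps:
$I{\left(X,M \right)} = - 5 M$
$d{\left(u \right)} = 3 - u$
$t{\left(L,k \right)} = L^{2}$
$\sqrt{t{\left(\left(4 + 2\right)^{2},d{\left(-8 \right)} \right)} + I{\left(196,-1 \right)}} = \sqrt{\left(\left(4 + 2\right)^{2}\right)^{2} - -5} = \sqrt{\left(6^{2}\right)^{2} + 5} = \sqrt{36^{2} + 5} = \sqrt{1296 + 5} = \sqrt{1301}$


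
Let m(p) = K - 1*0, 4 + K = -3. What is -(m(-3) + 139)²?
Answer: -17424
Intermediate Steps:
K = -7 (K = -4 - 3 = -7)
m(p) = -7 (m(p) = -7 - 1*0 = -7 + 0 = -7)
-(m(-3) + 139)² = -(-7 + 139)² = -1*132² = -1*17424 = -17424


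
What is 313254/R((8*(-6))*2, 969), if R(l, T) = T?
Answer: 104418/323 ≈ 323.28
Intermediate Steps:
313254/R((8*(-6))*2, 969) = 313254/969 = 313254*(1/969) = 104418/323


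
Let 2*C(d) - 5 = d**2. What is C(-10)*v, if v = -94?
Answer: -4935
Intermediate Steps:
C(d) = 5/2 + d**2/2
C(-10)*v = (5/2 + (1/2)*(-10)**2)*(-94) = (5/2 + (1/2)*100)*(-94) = (5/2 + 50)*(-94) = (105/2)*(-94) = -4935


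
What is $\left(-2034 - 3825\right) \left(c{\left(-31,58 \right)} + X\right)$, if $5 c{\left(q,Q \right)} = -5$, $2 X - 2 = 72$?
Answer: $-210924$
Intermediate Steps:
$X = 37$ ($X = 1 + \frac{1}{2} \cdot 72 = 1 + 36 = 37$)
$c{\left(q,Q \right)} = -1$ ($c{\left(q,Q \right)} = \frac{1}{5} \left(-5\right) = -1$)
$\left(-2034 - 3825\right) \left(c{\left(-31,58 \right)} + X\right) = \left(-2034 - 3825\right) \left(-1 + 37\right) = \left(-5859\right) 36 = -210924$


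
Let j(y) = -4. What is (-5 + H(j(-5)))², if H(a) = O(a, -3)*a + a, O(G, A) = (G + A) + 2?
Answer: 121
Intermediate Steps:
O(G, A) = 2 + A + G (O(G, A) = (A + G) + 2 = 2 + A + G)
H(a) = a + a*(-1 + a) (H(a) = (2 - 3 + a)*a + a = (-1 + a)*a + a = a*(-1 + a) + a = a + a*(-1 + a))
(-5 + H(j(-5)))² = (-5 + (-4)²)² = (-5 + 16)² = 11² = 121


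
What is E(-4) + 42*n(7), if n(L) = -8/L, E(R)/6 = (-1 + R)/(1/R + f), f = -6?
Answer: -216/5 ≈ -43.200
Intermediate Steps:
E(R) = 6*(-1 + R)/(-6 + 1/R) (E(R) = 6*((-1 + R)/(1/R - 6)) = 6*((-1 + R)/(-6 + 1/R)) = 6*(-1 + R)/(-6 + 1/R))
E(-4) + 42*n(7) = 6*(-4)*(-1 - 4)/(1 - 6*(-4)) + 42*(-8/7) = 6*(-4)*(-5)/(1 + 24) + 42*(-8*1/7) = 6*(-4)*(-5)/25 + 42*(-8/7) = 6*(-4)*(1/25)*(-5) - 48 = 24/5 - 48 = -216/5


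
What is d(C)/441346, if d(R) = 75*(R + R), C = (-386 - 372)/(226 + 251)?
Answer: -18950/35087007 ≈ -0.00054009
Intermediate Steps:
C = -758/477 ≈ -1.5891
d(R) = 150*R (d(R) = 75*(2*R) = 150*R)
d(C)/441346 = (150*(-758/477))/441346 = -37900/159*1/441346 = -18950/35087007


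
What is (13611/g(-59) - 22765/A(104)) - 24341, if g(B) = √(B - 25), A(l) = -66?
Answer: -1583741/66 - 4537*I*√21/14 ≈ -23996.0 - 1485.1*I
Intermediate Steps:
g(B) = √(-25 + B)
(13611/g(-59) - 22765/A(104)) - 24341 = (13611/(√(-25 - 59)) - 22765/(-66)) - 24341 = (13611/(√(-84)) - 22765*(-1/66)) - 24341 = (13611/((2*I*√21)) + 22765/66) - 24341 = (13611*(-I*√21/42) + 22765/66) - 24341 = (-4537*I*√21/14 + 22765/66) - 24341 = (22765/66 - 4537*I*√21/14) - 24341 = -1583741/66 - 4537*I*√21/14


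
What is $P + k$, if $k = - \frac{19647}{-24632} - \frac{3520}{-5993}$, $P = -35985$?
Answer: $- \frac{5311885993249}{147619576} \approx -35984.0$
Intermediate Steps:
$k = \frac{204449111}{147619576}$ ($k = \left(-19647\right) \left(- \frac{1}{24632}\right) - - \frac{3520}{5993} = \frac{19647}{24632} + \frac{3520}{5993} = \frac{204449111}{147619576} \approx 1.385$)
$P + k = -35985 + \frac{204449111}{147619576} = - \frac{5311885993249}{147619576}$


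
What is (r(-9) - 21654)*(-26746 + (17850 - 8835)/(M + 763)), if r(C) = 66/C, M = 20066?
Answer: 12067169633432/20829 ≈ 5.7934e+8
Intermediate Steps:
(r(-9) - 21654)*(-26746 + (17850 - 8835)/(M + 763)) = (66/(-9) - 21654)*(-26746 + (17850 - 8835)/(20066 + 763)) = (66*(-⅑) - 21654)*(-26746 + 9015/20829) = (-22/3 - 21654)*(-26746 + 9015*(1/20829)) = -64984*(-26746 + 3005/6943)/3 = -64984/3*(-185694473/6943) = 12067169633432/20829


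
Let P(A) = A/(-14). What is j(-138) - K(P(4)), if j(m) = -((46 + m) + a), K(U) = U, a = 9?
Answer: 583/7 ≈ 83.286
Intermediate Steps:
P(A) = -A/14 (P(A) = A*(-1/14) = -A/14)
j(m) = -55 - m (j(m) = -((46 + m) + 9) = -(55 + m) = -55 - m)
j(-138) - K(P(4)) = (-55 - 1*(-138)) - (-1)*4/14 = (-55 + 138) - 1*(-2/7) = 83 + 2/7 = 583/7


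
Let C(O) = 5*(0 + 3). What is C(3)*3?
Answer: 45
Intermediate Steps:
C(O) = 15 (C(O) = 5*3 = 15)
C(3)*3 = 15*3 = 45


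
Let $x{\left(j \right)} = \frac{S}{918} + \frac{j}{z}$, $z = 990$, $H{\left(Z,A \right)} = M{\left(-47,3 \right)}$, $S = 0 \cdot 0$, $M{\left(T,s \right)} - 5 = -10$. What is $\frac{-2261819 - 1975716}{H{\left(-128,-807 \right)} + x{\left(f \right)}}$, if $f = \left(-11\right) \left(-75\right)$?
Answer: $\frac{5085042}{5} \approx 1.017 \cdot 10^{6}$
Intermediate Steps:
$M{\left(T,s \right)} = -5$ ($M{\left(T,s \right)} = 5 - 10 = -5$)
$S = 0$
$H{\left(Z,A \right)} = -5$
$f = 825$
$x{\left(j \right)} = \frac{j}{990}$ ($x{\left(j \right)} = \frac{0}{918} + \frac{j}{990} = 0 \cdot \frac{1}{918} + j \frac{1}{990} = 0 + \frac{j}{990} = \frac{j}{990}$)
$\frac{-2261819 - 1975716}{H{\left(-128,-807 \right)} + x{\left(f \right)}} = \frac{-2261819 - 1975716}{-5 + \frac{1}{990} \cdot 825} = - \frac{4237535}{-5 + \frac{5}{6}} = - \frac{4237535}{- \frac{25}{6}} = \left(-4237535\right) \left(- \frac{6}{25}\right) = \frac{5085042}{5}$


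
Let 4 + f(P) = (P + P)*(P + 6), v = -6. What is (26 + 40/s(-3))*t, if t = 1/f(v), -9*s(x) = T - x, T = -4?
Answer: -193/2 ≈ -96.500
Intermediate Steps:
s(x) = 4/9 + x/9 (s(x) = -(-4 - x)/9 = 4/9 + x/9)
f(P) = -4 + 2*P*(6 + P) (f(P) = -4 + (P + P)*(P + 6) = -4 + (2*P)*(6 + P) = -4 + 2*P*(6 + P))
t = -1/4 (t = 1/(-4 + 2*(-6)**2 + 12*(-6)) = 1/(-4 + 2*36 - 72) = 1/(-4 + 72 - 72) = 1/(-4) = -1/4 ≈ -0.25000)
(26 + 40/s(-3))*t = (26 + 40/(4/9 + (1/9)*(-3)))*(-1/4) = (26 + 40/(4/9 - 1/3))*(-1/4) = (26 + 40/(1/9))*(-1/4) = (26 + 40*9)*(-1/4) = (26 + 360)*(-1/4) = 386*(-1/4) = -193/2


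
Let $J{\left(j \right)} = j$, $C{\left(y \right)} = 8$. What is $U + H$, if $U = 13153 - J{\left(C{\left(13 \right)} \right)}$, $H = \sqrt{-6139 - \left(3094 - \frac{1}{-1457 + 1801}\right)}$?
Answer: $13145 + \frac{i \sqrt{273148986}}{172} \approx 13145.0 + 96.089 i$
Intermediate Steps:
$H = \frac{i \sqrt{273148986}}{172}$ ($H = \sqrt{-6139 - \left(3094 - \frac{1}{344}\right)} = \sqrt{-6139 + \left(-3094 + \frac{1}{344}\right)} = \sqrt{-6139 - \frac{1064335}{344}} = \sqrt{- \frac{3176151}{344}} = \frac{i \sqrt{273148986}}{172} \approx 96.089 i$)
$U = 13145$ ($U = 13153 - 8 = 13145$)
$U + H = 13145 + \frac{i \sqrt{273148986}}{172}$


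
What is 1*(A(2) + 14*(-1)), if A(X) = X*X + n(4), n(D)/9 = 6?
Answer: 44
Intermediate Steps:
n(D) = 54 (n(D) = 9*6 = 54)
A(X) = 54 + X**2 (A(X) = X*X + 54 = X**2 + 54 = 54 + X**2)
1*(A(2) + 14*(-1)) = 1*((54 + 2**2) + 14*(-1)) = 1*((54 + 4) - 14) = 1*(58 - 14) = 1*44 = 44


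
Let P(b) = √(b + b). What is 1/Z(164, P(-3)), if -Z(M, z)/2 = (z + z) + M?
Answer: I/(4*(√6 - 82*I)) ≈ -0.0030461 + 9.0991e-5*I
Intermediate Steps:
P(b) = √2*√b (P(b) = √(2*b) = √2*√b)
Z(M, z) = -4*z - 2*M (Z(M, z) = -2*((z + z) + M) = -2*(2*z + M) = -2*(M + 2*z) = -4*z - 2*M)
1/Z(164, P(-3)) = 1/(-4*√2*√(-3) - 2*164) = 1/(-4*√2*I*√3 - 328) = 1/(-4*I*√6 - 328) = 1/(-328 - 4*I*√6)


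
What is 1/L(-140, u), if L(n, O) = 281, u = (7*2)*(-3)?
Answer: 1/281 ≈ 0.0035587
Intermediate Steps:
u = -42 (u = 14*(-3) = -42)
1/L(-140, u) = 1/281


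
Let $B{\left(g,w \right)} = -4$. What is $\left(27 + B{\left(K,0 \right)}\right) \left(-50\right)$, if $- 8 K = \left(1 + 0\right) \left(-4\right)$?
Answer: $-1150$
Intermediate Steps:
$K = \frac{1}{2}$ ($K = - \frac{\left(1 + 0\right) \left(-4\right)}{8} = - \frac{1 \left(-4\right)}{8} = \left(- \frac{1}{8}\right) \left(-4\right) = \frac{1}{2} \approx 0.5$)
$\left(27 + B{\left(K,0 \right)}\right) \left(-50\right) = \left(27 - 4\right) \left(-50\right) = 23 \left(-50\right) = -1150$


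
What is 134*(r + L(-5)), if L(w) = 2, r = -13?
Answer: -1474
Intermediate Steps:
134*(r + L(-5)) = 134*(-13 + 2) = 134*(-11) = -1474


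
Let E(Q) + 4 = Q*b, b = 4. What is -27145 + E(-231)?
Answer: -28073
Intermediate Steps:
E(Q) = -4 + 4*Q (E(Q) = -4 + Q*4 = -4 + 4*Q)
-27145 + E(-231) = -27145 + (-4 + 4*(-231)) = -27145 + (-4 - 924) = -27145 - 928 = -28073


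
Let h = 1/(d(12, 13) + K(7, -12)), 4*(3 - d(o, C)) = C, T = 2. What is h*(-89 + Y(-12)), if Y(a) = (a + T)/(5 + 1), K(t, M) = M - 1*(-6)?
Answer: 1088/75 ≈ 14.507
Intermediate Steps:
d(o, C) = 3 - C/4
K(t, M) = 6 + M (K(t, M) = M + 6 = 6 + M)
Y(a) = ⅓ + a/6 (Y(a) = (a + 2)/(5 + 1) = (2 + a)/6 = (2 + a)*(⅙) = ⅓ + a/6)
h = -4/25 (h = 1/((3 - ¼*13) + (6 - 12)) = 1/((3 - 13/4) - 6) = 1/(-¼ - 6) = 1/(-25/4) = -4/25 ≈ -0.16000)
h*(-89 + Y(-12)) = -4*(-89 + (⅓ + (⅙)*(-12)))/25 = -4*(-89 + (⅓ - 2))/25 = -4*(-89 - 5/3)/25 = -4/25*(-272/3) = 1088/75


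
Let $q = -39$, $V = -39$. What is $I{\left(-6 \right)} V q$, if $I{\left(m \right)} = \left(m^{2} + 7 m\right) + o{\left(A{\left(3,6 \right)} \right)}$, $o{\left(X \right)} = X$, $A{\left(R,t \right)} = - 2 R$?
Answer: $-18252$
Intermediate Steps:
$I{\left(m \right)} = -6 + m^{2} + 7 m$ ($I{\left(m \right)} = \left(m^{2} + 7 m\right) - 6 = -6 + m^{2} + 7 m$)
$I{\left(-6 \right)} V q = \left(-6 + \left(-6\right)^{2} + 7 \left(-6\right)\right) \left(-39\right) \left(-39\right) = \left(-6 + 36 - 42\right) \left(-39\right) \left(-39\right) = \left(-12\right) \left(-39\right) \left(-39\right) = 468 \left(-39\right) = -18252$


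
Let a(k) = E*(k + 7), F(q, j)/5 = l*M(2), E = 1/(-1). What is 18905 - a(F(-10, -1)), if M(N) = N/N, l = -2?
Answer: 18902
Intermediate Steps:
E = -1
M(N) = 1
F(q, j) = -10 (F(q, j) = 5*(-2*1) = 5*(-2) = -10)
a(k) = -7 - k (a(k) = -(k + 7) = -(7 + k) = -7 - k)
18905 - a(F(-10, -1)) = 18905 - (-7 - 1*(-10)) = 18905 - (-7 + 10) = 18905 - 1*3 = 18905 - 3 = 18902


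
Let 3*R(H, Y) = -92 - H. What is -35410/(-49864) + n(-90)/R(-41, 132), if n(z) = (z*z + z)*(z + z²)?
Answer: -1599639312215/423844 ≈ -3.7741e+6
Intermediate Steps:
R(H, Y) = -92/3 - H/3 (R(H, Y) = (-92 - H)/3 = -92/3 - H/3)
n(z) = (z + z²)² (n(z) = (z² + z)*(z + z²) = (z + z²)*(z + z²) = (z + z²)²)
-35410/(-49864) + n(-90)/R(-41, 132) = -35410/(-49864) + ((-90)²*(1 - 90)²)/(-92/3 - ⅓*(-41)) = -35410*(-1/49864) + (8100*(-89)²)/(-92/3 + 41/3) = 17705/24932 + (8100*7921)/(-17) = 17705/24932 + 64160100*(-1/17) = 17705/24932 - 64160100/17 = -1599639312215/423844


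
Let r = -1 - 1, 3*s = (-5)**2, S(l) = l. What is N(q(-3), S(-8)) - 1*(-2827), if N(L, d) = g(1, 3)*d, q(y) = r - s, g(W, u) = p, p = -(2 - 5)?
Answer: 2803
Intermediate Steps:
s = 25/3 (s = (1/3)*(-5)**2 = (1/3)*25 = 25/3 ≈ 8.3333)
r = -2
p = 3 (p = -1*(-3) = 3)
g(W, u) = 3
q(y) = -31/3 (q(y) = -2 - 1*25/3 = -2 - 25/3 = -31/3)
N(L, d) = 3*d
N(q(-3), S(-8)) - 1*(-2827) = 3*(-8) - 1*(-2827) = -24 + 2827 = 2803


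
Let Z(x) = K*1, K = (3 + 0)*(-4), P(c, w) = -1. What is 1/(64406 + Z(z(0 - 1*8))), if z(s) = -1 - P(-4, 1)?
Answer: 1/64394 ≈ 1.5529e-5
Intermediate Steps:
z(s) = 0 (z(s) = -1 - 1*(-1) = -1 + 1 = 0)
K = -12 (K = 3*(-4) = -12)
Z(x) = -12 (Z(x) = -12*1 = -12)
1/(64406 + Z(z(0 - 1*8))) = 1/(64406 - 12) = 1/64394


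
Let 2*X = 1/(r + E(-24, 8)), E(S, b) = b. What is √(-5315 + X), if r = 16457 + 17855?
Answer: I*√1565084659710/17160 ≈ 72.904*I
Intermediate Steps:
r = 34312
X = 1/68640 (X = 1/(2*(34312 + 8)) = (½)/34320 = (½)*(1/34320) = 1/68640 ≈ 1.4569e-5)
√(-5315 + X) = √(-5315 + 1/68640) = √(-364821599/68640) = I*√1565084659710/17160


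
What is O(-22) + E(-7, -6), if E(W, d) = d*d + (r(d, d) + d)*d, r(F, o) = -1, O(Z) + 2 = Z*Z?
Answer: 560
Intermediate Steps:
O(Z) = -2 + Z² (O(Z) = -2 + Z*Z = -2 + Z²)
E(W, d) = d² + d*(-1 + d) (E(W, d) = d*d + (-1 + d)*d = d² + d*(-1 + d))
O(-22) + E(-7, -6) = (-2 + (-22)²) - 6*(-1 + 2*(-6)) = (-2 + 484) - 6*(-1 - 12) = 482 - 6*(-13) = 482 + 78 = 560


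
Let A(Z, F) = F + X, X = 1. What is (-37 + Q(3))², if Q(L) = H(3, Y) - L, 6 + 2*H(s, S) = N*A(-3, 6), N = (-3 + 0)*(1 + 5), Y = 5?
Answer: 11236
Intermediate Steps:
A(Z, F) = 1 + F (A(Z, F) = F + 1 = 1 + F)
N = -18 (N = -3*6 = -18)
H(s, S) = -66 (H(s, S) = -3 + (-18*(1 + 6))/2 = -3 + (-18*7)/2 = -3 + (½)*(-126) = -3 - 63 = -66)
Q(L) = -66 - L
(-37 + Q(3))² = (-37 + (-66 - 1*3))² = (-37 + (-66 - 3))² = (-37 - 69)² = (-106)² = 11236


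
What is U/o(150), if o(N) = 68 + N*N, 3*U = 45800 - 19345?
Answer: 2035/5208 ≈ 0.39075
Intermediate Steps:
U = 26455/3 (U = (45800 - 19345)/3 = (⅓)*26455 = 26455/3 ≈ 8818.3)
o(N) = 68 + N²
U/o(150) = 26455/(3*(68 + 150²)) = 26455/(3*(68 + 22500)) = (26455/3)/22568 = (26455/3)*(1/22568) = 2035/5208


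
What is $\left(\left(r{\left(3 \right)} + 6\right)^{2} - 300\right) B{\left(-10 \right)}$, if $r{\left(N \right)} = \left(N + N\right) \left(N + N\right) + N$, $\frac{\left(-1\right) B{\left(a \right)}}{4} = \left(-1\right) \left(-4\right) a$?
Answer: $276000$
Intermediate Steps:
$B{\left(a \right)} = - 16 a$ ($B{\left(a \right)} = - 4 \left(-1\right) \left(-4\right) a = - 4 \cdot 4 a = - 16 a$)
$r{\left(N \right)} = N + 4 N^{2}$ ($r{\left(N \right)} = 2 N 2 N + N = 4 N^{2} + N = N + 4 N^{2}$)
$\left(\left(r{\left(3 \right)} + 6\right)^{2} - 300\right) B{\left(-10 \right)} = \left(\left(3 \left(1 + 4 \cdot 3\right) + 6\right)^{2} - 300\right) \left(\left(-16\right) \left(-10\right)\right) = \left(\left(3 \left(1 + 12\right) + 6\right)^{2} - 300\right) 160 = \left(\left(3 \cdot 13 + 6\right)^{2} - 300\right) 160 = \left(\left(39 + 6\right)^{2} - 300\right) 160 = \left(45^{2} - 300\right) 160 = \left(2025 - 300\right) 160 = 1725 \cdot 160 = 276000$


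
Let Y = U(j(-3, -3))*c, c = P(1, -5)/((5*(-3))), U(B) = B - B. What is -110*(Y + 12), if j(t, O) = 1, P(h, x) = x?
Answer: -1320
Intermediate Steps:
U(B) = 0
c = ⅓ (c = -5/(5*(-3)) = -5/(-15) = -5*(-1/15) = ⅓ ≈ 0.33333)
Y = 0 (Y = 0*(⅓) = 0)
-110*(Y + 12) = -110*(0 + 12) = -110*12 = -1320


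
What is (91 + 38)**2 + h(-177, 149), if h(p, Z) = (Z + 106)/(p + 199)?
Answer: 366357/22 ≈ 16653.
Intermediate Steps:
h(p, Z) = (106 + Z)/(199 + p)
(91 + 38)**2 + h(-177, 149) = (91 + 38)**2 + (106 + 149)/(199 - 177) = 129**2 + 255/22 = 16641 + (1/22)*255 = 16641 + 255/22 = 366357/22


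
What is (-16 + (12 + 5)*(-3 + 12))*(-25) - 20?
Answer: -3445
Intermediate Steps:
(-16 + (12 + 5)*(-3 + 12))*(-25) - 20 = (-16 + 17*9)*(-25) - 20 = (-16 + 153)*(-25) - 20 = 137*(-25) - 20 = -3425 - 20 = -3445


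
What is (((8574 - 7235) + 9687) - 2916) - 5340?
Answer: 2770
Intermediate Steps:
(((8574 - 7235) + 9687) - 2916) - 5340 = ((1339 + 9687) - 2916) - 5340 = (11026 - 2916) - 5340 = 8110 - 5340 = 2770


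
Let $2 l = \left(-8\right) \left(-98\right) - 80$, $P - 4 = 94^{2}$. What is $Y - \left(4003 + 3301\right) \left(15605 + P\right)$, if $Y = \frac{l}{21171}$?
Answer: $- \frac{3780003293528}{21171} \approx -1.7855 \cdot 10^{8}$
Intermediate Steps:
$P = 8840$ ($P = 4 + 94^{2} = 4 + 8836 = 8840$)
$l = 352$ ($l = \frac{\left(-8\right) \left(-98\right) - 80}{2} = \frac{784 - 80}{2} = \frac{1}{2} \cdot 704 = 352$)
$Y = \frac{352}{21171} \approx 0.016627$
$Y - \left(4003 + 3301\right) \left(15605 + P\right) = \frac{352}{21171} - \left(4003 + 3301\right) \left(15605 + 8840\right) = \frac{352}{21171} - 7304 \cdot 24445 = \frac{352}{21171} - 178546280 = - \frac{3780003293528}{21171}$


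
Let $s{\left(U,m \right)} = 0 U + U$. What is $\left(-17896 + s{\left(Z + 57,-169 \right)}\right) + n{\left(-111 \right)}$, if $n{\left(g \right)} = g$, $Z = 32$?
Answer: $-17918$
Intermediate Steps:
$s{\left(U,m \right)} = U$ ($s{\left(U,m \right)} = 0 + U = U$)
$\left(-17896 + s{\left(Z + 57,-169 \right)}\right) + n{\left(-111 \right)} = \left(-17896 + \left(32 + 57\right)\right) - 111 = \left(-17896 + 89\right) - 111 = -17807 - 111 = -17918$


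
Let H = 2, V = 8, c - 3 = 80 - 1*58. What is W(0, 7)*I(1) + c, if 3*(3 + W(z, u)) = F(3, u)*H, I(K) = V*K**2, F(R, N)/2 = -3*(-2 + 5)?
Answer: -95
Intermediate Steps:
c = 25 (c = 3 + (80 - 1*58) = 3 + (80 - 58) = 3 + 22 = 25)
F(R, N) = -18 (F(R, N) = 2*(-3*(-2 + 5)) = 2*(-3*3) = 2*(-9) = -18)
I(K) = 8*K**2
W(z, u) = -15 (W(z, u) = -3 + (-18*2)/3 = -3 + (1/3)*(-36) = -3 - 12 = -15)
W(0, 7)*I(1) + c = -120*1**2 + 25 = -120 + 25 = -95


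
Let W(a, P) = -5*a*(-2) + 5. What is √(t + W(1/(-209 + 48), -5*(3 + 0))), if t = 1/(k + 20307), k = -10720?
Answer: √11764341783782/1543507 ≈ 2.2222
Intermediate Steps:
W(a, P) = 5 + 10*a (W(a, P) = 10*a + 5 = 5 + 10*a)
t = 1/9587 (t = 1/(-10720 + 20307) = 1/9587 ≈ 0.00010431)
√(t + W(1/(-209 + 48), -5*(3 + 0))) = √(1/9587 + (5 + 10/(-209 + 48))) = √(1/9587 + (5 + 10/(-161))) = √(1/9587 + (5 + 10*(-1/161))) = √(1/9587 + (5 - 10/161)) = √(1/9587 + 795/161) = √(7621826/1543507) = √11764341783782/1543507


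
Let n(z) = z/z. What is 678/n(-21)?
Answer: 678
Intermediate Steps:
n(z) = 1
678/n(-21) = 678/1 = 678*1 = 678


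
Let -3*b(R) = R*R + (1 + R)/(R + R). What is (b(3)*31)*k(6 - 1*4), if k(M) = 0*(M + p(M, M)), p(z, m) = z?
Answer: 0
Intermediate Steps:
k(M) = 0 (k(M) = 0*(M + M) = 0*(2*M) = 0)
b(R) = -R**2/3 - (1 + R)/(6*R) (b(R) = -(R*R + (1 + R)/(R + R))/3 = -(R**2 + (1 + R)/((2*R)))/3 = -(R**2 + (1 + R)*(1/(2*R)))/3 = -(R**2 + (1 + R)/(2*R))/3 = -R**2/3 - (1 + R)/(6*R))
(b(3)*31)*k(6 - 1*4) = (((1/6)*(-1 - 1*3 - 2*3**3)/3)*31)*0 = (((1/6)*(1/3)*(-1 - 3 - 2*27))*31)*0 = (((1/6)*(1/3)*(-1 - 3 - 54))*31)*0 = (((1/6)*(1/3)*(-58))*31)*0 = -29/9*31*0 = -899/9*0 = 0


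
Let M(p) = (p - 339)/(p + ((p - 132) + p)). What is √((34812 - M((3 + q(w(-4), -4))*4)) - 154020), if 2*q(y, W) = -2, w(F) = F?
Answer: I*√38624385/18 ≈ 345.27*I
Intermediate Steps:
q(y, W) = -1 (q(y, W) = (½)*(-2) = -1)
M(p) = (-339 + p)/(-132 + 3*p) (M(p) = (-339 + p)/(p + ((-132 + p) + p)) = (-339 + p)/(p + (-132 + 2*p)) = (-339 + p)/(-132 + 3*p))
√((34812 - M((3 + q(w(-4), -4))*4)) - 154020) = √((34812 - (-339 + (3 - 1)*4)/(3*(-44 + (3 - 1)*4))) - 154020) = √((34812 - (-339 + 2*4)/(3*(-44 + 2*4))) - 154020) = √((34812 - (-339 + 8)/(3*(-44 + 8))) - 154020) = √((34812 - (-331)/(3*(-36))) - 154020) = √((34812 - (-1)*(-331)/(3*36)) - 154020) = √((34812 - 1*331/108) - 154020) = √((34812 - 331/108) - 154020) = √(3759365/108 - 154020) = √(-12874795/108) = I*√38624385/18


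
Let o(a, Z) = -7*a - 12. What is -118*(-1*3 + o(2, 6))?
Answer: 3422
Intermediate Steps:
o(a, Z) = -12 - 7*a
-118*(-1*3 + o(2, 6)) = -118*(-1*3 + (-12 - 7*2)) = -118*(-3 + (-12 - 14)) = -118*(-3 - 26) = -118*(-29) = 3422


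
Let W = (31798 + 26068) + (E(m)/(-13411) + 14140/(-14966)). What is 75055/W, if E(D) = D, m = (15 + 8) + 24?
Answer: 1076015424745/829574154541 ≈ 1.2971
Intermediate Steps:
m = 47 (m = 23 + 24 = 47)
W = 829574154541/14336359 (W = (31798 + 26068) + (47/(-13411) + 14140/(-14966)) = 57866 + (47*(-1/13411) + 14140*(-1/14966)) = 57866 + (-47/13411 - 1010/1069) = 57866 - 13595353/14336359 = 829574154541/14336359 ≈ 57865.)
75055/W = 75055/(829574154541/14336359) = 75055*(14336359/829574154541) = 1076015424745/829574154541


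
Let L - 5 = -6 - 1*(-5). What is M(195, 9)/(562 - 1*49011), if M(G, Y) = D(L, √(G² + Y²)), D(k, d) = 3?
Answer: -3/48449 ≈ -6.1921e-5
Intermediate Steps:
L = 4 (L = 5 + (-6 - 1*(-5)) = 5 + (-6 + 5) = 5 - 1 = 4)
M(G, Y) = 3
M(195, 9)/(562 - 1*49011) = 3/(562 - 1*49011) = 3/(562 - 49011) = 3/(-48449) = 3*(-1/48449) = -3/48449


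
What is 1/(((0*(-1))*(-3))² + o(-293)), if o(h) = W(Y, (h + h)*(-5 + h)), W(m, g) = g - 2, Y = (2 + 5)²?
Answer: 1/174626 ≈ 5.7265e-6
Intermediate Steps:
Y = 49 (Y = 7² = 49)
W(m, g) = -2 + g
o(h) = -2 + 2*h*(-5 + h) (o(h) = -2 + (h + h)*(-5 + h) = -2 + (2*h)*(-5 + h) = -2 + 2*h*(-5 + h))
1/(((0*(-1))*(-3))² + o(-293)) = 1/(((0*(-1))*(-3))² + (-2 + 2*(-293)*(-5 - 293))) = 1/((0*(-3))² + (-2 + 2*(-293)*(-298))) = 1/(0² + (-2 + 174628)) = 1/(0 + 174626) = 1/174626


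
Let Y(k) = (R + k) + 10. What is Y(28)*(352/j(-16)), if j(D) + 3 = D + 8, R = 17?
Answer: -1760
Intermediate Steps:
Y(k) = 27 + k (Y(k) = (17 + k) + 10 = 27 + k)
j(D) = 5 + D (j(D) = -3 + (D + 8) = -3 + (8 + D) = 5 + D)
Y(28)*(352/j(-16)) = (27 + 28)*(352/(5 - 16)) = 55*(352/(-11)) = 55*(352*(-1/11)) = 55*(-32) = -1760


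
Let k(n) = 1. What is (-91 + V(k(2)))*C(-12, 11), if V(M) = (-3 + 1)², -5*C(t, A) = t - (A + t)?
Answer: -957/5 ≈ -191.40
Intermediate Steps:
C(t, A) = A/5 (C(t, A) = -(t - (A + t))/5 = -(t + (-A - t))/5 = -(-1)*A/5 = A/5)
V(M) = 4 (V(M) = (-2)² = 4)
(-91 + V(k(2)))*C(-12, 11) = (-91 + 4)*((⅕)*11) = -87*11/5 = -957/5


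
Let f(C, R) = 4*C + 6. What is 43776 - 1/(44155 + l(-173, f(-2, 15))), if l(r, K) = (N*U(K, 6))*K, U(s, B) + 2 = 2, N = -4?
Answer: 1932929279/44155 ≈ 43776.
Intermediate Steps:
U(s, B) = 0 (U(s, B) = -2 + 2 = 0)
f(C, R) = 6 + 4*C
l(r, K) = 0 (l(r, K) = (-4*0)*K = 0*K = 0)
43776 - 1/(44155 + l(-173, f(-2, 15))) = 43776 - 1/(44155 + 0) = 43776 - 1/44155 = 1932929279/44155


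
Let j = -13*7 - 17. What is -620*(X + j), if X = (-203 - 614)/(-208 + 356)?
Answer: 2604155/37 ≈ 70383.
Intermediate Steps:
j = -108 (j = -91 - 17 = -108)
X = -817/148 ≈ -5.5203
-620*(X + j) = -620*(-817/148 - 108) = -620*(-16801)/148 = -1*(-2604155/37) = 2604155/37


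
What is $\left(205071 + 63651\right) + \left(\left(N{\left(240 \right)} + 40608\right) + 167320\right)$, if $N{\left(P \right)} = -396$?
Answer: $476254$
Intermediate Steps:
$\left(205071 + 63651\right) + \left(\left(N{\left(240 \right)} + 40608\right) + 167320\right) = \left(205071 + 63651\right) + \left(\left(-396 + 40608\right) + 167320\right) = 268722 + \left(40212 + 167320\right) = 268722 + 207532 = 476254$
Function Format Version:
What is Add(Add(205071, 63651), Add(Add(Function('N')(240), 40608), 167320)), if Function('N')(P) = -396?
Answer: 476254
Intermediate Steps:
Add(Add(205071, 63651), Add(Add(Function('N')(240), 40608), 167320)) = Add(Add(205071, 63651), Add(Add(-396, 40608), 167320)) = Add(268722, Add(40212, 167320)) = Add(268722, 207532) = 476254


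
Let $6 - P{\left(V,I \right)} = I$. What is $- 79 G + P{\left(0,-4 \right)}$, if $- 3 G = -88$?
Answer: $- \frac{6922}{3} \approx -2307.3$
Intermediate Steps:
$G = \frac{88}{3}$ ($G = \left(- \frac{1}{3}\right) \left(-88\right) = \frac{88}{3} \approx 29.333$)
$P{\left(V,I \right)} = 6 - I$
$- 79 G + P{\left(0,-4 \right)} = \left(-79\right) \frac{88}{3} + \left(6 - -4\right) = - \frac{6952}{3} + \left(6 + 4\right) = - \frac{6952}{3} + 10 = - \frac{6922}{3}$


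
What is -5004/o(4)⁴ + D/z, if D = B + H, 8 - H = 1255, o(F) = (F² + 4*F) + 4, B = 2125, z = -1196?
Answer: -10282553/13950144 ≈ -0.73709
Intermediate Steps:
o(F) = 4 + F² + 4*F
H = -1247 (H = 8 - 1*1255 = 8 - 1255 = -1247)
D = 878 (D = 2125 - 1247 = 878)
-5004/o(4)⁴ + D/z = -5004/(4 + 4² + 4*4)⁴ + 878/(-1196) = -5004/(4 + 16 + 16)⁴ + 878*(-1/1196) = -5004/(36⁴) - 439/598 = -5004/1679616 - 439/598 = -5004*1/1679616 - 439/598 = -139/46656 - 439/598 = -10282553/13950144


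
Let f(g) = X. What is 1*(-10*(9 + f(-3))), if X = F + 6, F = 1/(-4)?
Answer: -295/2 ≈ -147.50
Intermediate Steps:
F = -¼ ≈ -0.25000
X = 23/4 (X = -¼ + 6 = 23/4 ≈ 5.7500)
f(g) = 23/4
1*(-10*(9 + f(-3))) = 1*(-10*(9 + 23/4)) = 1*(-10*59/4) = 1*(-295/2) = -295/2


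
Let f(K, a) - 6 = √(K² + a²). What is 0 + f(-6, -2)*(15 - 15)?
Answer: 0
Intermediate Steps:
f(K, a) = 6 + √(K² + a²)
0 + f(-6, -2)*(15 - 15) = 0 + (6 + √((-6)² + (-2)²))*(15 - 15) = 0 + (6 + √(36 + 4))*0 = 0 + (6 + √40)*0 = 0 + (6 + 2*√10)*0 = 0 + 0 = 0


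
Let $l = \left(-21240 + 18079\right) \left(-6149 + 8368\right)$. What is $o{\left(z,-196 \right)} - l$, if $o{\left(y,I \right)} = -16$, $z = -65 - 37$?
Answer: $7014243$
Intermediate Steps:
$z = -102$
$l = -7014259$ ($l = \left(-3161\right) 2219 = -7014259$)
$o{\left(z,-196 \right)} - l = -16 - -7014259 = -16 + 7014259 = 7014243$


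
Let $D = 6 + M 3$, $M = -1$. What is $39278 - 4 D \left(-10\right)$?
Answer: $39398$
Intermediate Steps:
$D = 3$ ($D = 6 - 3 = 3$)
$39278 - 4 D \left(-10\right) = 39278 - 4 \cdot 3 \left(-10\right) = 39278 - 12 \left(-10\right) = 39278 - -120 = 39278 + 120 = 39398$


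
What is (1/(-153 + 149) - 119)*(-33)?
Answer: 15741/4 ≈ 3935.3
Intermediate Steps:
(1/(-153 + 149) - 119)*(-33) = (1/(-4) - 119)*(-33) = (-1/4 - 119)*(-33) = -477/4*(-33) = 15741/4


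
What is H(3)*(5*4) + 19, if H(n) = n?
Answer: 79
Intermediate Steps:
H(3)*(5*4) + 19 = 3*(5*4) + 19 = 3*20 + 19 = 60 + 19 = 79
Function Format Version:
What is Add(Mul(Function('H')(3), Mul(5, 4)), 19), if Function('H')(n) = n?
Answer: 79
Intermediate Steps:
Add(Mul(Function('H')(3), Mul(5, 4)), 19) = Add(Mul(3, Mul(5, 4)), 19) = Add(Mul(3, 20), 19) = Add(60, 19) = 79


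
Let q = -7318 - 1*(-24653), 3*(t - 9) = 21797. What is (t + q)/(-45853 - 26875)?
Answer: -73829/218184 ≈ -0.33838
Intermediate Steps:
t = 21824/3 (t = 9 + (⅓)*21797 = 9 + 21797/3 = 21824/3 ≈ 7274.7)
q = 17335 (q = -7318 + 24653 = 17335)
(t + q)/(-45853 - 26875) = (21824/3 + 17335)/(-45853 - 26875) = (73829/3)/(-72728) = (73829/3)*(-1/72728) = -73829/218184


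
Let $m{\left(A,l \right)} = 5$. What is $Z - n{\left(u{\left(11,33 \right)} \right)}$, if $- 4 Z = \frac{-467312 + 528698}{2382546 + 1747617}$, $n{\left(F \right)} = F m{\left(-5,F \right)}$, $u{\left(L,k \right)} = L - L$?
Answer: $- \frac{10231}{2753442} \approx -0.0037157$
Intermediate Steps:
$u{\left(L,k \right)} = 0$
$n{\left(F \right)} = 5 F$ ($n{\left(F \right)} = F 5 = 5 F$)
$Z = - \frac{10231}{2753442}$ ($Z = - \frac{\left(-467312 + 528698\right) \frac{1}{2382546 + 1747617}}{4} = - \frac{61386 \cdot \frac{1}{4130163}}{4} = \left(- \frac{1}{4}\right) \frac{20462}{1376721} = - \frac{10231}{2753442} \approx -0.0037157$)
$Z - n{\left(u{\left(11,33 \right)} \right)} = - \frac{10231}{2753442} - 5 \cdot 0 = - \frac{10231}{2753442} - 0 = - \frac{10231}{2753442} + 0 = - \frac{10231}{2753442}$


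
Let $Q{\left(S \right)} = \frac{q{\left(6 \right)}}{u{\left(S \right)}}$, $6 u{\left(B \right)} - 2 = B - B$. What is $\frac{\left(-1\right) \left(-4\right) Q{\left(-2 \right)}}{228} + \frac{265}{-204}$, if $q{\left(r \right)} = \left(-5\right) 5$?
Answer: $- \frac{10135}{3876} \approx -2.6148$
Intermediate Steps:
$q{\left(r \right)} = -25$
$u{\left(B \right)} = \frac{1}{3}$ ($u{\left(B \right)} = \frac{1}{3} + \frac{B - B}{6} = \frac{1}{3} + \frac{1}{6} \cdot 0 = \frac{1}{3} + 0 = \frac{1}{3}$)
$Q{\left(S \right)} = -75$ ($Q{\left(S \right)} = - 25 \frac{1}{\frac{1}{3}} = \left(-25\right) 3 = -75$)
$\frac{\left(-1\right) \left(-4\right) Q{\left(-2 \right)}}{228} + \frac{265}{-204} = \frac{\left(-1\right) \left(-4\right) \left(-75\right)}{228} + \frac{265}{-204} = 4 \left(-75\right) \frac{1}{228} + 265 \left(- \frac{1}{204}\right) = \left(-300\right) \frac{1}{228} - \frac{265}{204} = - \frac{25}{19} - \frac{265}{204} = - \frac{10135}{3876}$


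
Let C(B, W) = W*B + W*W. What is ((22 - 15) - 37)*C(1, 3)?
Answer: -360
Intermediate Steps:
C(B, W) = W**2 + B*W (C(B, W) = B*W + W**2 = W**2 + B*W)
((22 - 15) - 37)*C(1, 3) = ((22 - 15) - 37)*(3*(1 + 3)) = (7 - 37)*(3*4) = -30*12 = -360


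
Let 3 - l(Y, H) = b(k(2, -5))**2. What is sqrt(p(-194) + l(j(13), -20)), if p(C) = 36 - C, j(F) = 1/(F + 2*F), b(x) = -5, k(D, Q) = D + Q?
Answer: 4*sqrt(13) ≈ 14.422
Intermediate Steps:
j(F) = 1/(3*F)
l(Y, H) = -22 (l(Y, H) = 3 - 1*(-5)**2 = 3 - 1*25 = 3 - 25 = -22)
sqrt(p(-194) + l(j(13), -20)) = sqrt((36 - 1*(-194)) - 22) = sqrt((36 + 194) - 22) = sqrt(230 - 22) = sqrt(208) = 4*sqrt(13)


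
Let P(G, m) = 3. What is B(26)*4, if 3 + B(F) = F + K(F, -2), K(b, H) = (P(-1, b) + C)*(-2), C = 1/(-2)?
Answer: 72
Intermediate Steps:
C = -½ (C = 1*(-½) = -½ ≈ -0.50000)
K(b, H) = -5 (K(b, H) = (3 - ½)*(-2) = (5/2)*(-2) = -5)
B(F) = -8 + F (B(F) = -3 + (F - 5) = -3 + (-5 + F) = -8 + F)
B(26)*4 = (-8 + 26)*4 = 18*4 = 72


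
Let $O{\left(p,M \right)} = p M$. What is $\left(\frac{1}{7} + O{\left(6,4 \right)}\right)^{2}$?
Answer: $\frac{28561}{49} \approx 582.88$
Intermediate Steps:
$O{\left(p,M \right)} = M p$
$\left(\frac{1}{7} + O{\left(6,4 \right)}\right)^{2} = \left(\frac{1}{7} + 4 \cdot 6\right)^{2} = \left(\frac{1}{7} + 24\right)^{2} = \left(\frac{169}{7}\right)^{2} = \frac{28561}{49}$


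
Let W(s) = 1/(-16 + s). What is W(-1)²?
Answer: 1/289 ≈ 0.0034602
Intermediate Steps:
W(-1)² = (1/(-16 - 1))² = (1/(-17))² = (-1/17)² = 1/289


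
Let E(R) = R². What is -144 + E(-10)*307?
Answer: 30556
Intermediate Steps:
-144 + E(-10)*307 = -144 + (-10)²*307 = -144 + 100*307 = -144 + 30700 = 30556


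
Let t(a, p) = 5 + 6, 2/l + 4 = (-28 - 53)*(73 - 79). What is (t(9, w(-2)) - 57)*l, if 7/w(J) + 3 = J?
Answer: -46/241 ≈ -0.19087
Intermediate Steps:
w(J) = 7/(-3 + J)
l = 1/241 (l = 2/(-4 + (-28 - 53)*(73 - 79)) = 2/(-4 - 81*(-6)) = 2/(-4 + 486) = 2/482 = 2*(1/482) = 1/241 ≈ 0.0041494)
t(a, p) = 11
(t(9, w(-2)) - 57)*l = (11 - 57)*(1/241) = -46*1/241 = -46/241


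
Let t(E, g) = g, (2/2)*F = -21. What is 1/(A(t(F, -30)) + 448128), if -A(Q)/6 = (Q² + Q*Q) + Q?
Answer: 1/437508 ≈ 2.2857e-6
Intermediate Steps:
F = -21
A(Q) = -12*Q² - 6*Q (A(Q) = -6*((Q² + Q*Q) + Q) = -6*((Q² + Q²) + Q) = -6*(2*Q² + Q) = -6*(Q + 2*Q²) = -12*Q² - 6*Q)
1/(A(t(F, -30)) + 448128) = 1/(-6*(-30)*(1 + 2*(-30)) + 448128) = 1/(-6*(-30)*(1 - 60) + 448128) = 1/(-6*(-30)*(-59) + 448128) = 1/(-10620 + 448128) = 1/437508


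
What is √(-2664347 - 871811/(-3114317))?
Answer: 2*I*√6460354977647879899/3114317 ≈ 1632.3*I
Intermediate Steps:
√(-2664347 - 871811/(-3114317)) = √(-2664347 - 871811*(-1/3114317)) = √(-2664347 + 871811/3114317) = √(-8297620284188/3114317) = 2*I*√6460354977647879899/3114317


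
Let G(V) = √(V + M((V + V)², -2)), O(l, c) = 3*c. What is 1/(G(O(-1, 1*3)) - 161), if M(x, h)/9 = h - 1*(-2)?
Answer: -1/158 ≈ -0.0063291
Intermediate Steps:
M(x, h) = 18 + 9*h (M(x, h) = 9*(h - 1*(-2)) = 9*(h + 2) = 9*(2 + h) = 18 + 9*h)
G(V) = √V (G(V) = √(V + (18 + 9*(-2))) = √(V + (18 - 18)) = √(V + 0) = √V)
1/(G(O(-1, 1*3)) - 161) = 1/(√(3*(1*3)) - 161) = 1/(√(3*3) - 161) = 1/(√9 - 161) = 1/(3 - 161) = 1/(-158) = -1/158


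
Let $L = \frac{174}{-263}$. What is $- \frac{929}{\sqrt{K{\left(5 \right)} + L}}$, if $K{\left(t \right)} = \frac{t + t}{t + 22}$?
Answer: $\frac{2787 i \sqrt{407913}}{1034} \approx 1721.5 i$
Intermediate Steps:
$L = - \frac{174}{263}$ ($L = 174 \left(- \frac{1}{263}\right) = - \frac{174}{263} \approx -0.6616$)
$K{\left(t \right)} = \frac{2 t}{22 + t}$
$- \frac{929}{\sqrt{K{\left(5 \right)} + L}} = - \frac{929}{\sqrt{2 \cdot 5 \frac{1}{22 + 5} - \frac{174}{263}}} = - \frac{929}{\sqrt{2 \cdot 5 \cdot \frac{1}{27} - \frac{174}{263}}} = - \frac{929}{\sqrt{\frac{10}{27} - \frac{174}{263}}} = - \frac{929}{\sqrt{- \frac{2068}{7101}}} = - \frac{929}{\frac{2}{2367} i \sqrt{407913}} = - 929 \left(- \frac{3 i \sqrt{407913}}{1034}\right) = \frac{2787 i \sqrt{407913}}{1034}$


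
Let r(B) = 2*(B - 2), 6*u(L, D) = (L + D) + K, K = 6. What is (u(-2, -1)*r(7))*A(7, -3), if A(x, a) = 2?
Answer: 10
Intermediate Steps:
u(L, D) = 1 + D/6 + L/6 (u(L, D) = ((L + D) + 6)/6 = ((D + L) + 6)/6 = (6 + D + L)/6 = 1 + D/6 + L/6)
r(B) = -4 + 2*B (r(B) = 2*(-2 + B) = -4 + 2*B)
(u(-2, -1)*r(7))*A(7, -3) = ((1 + (⅙)*(-1) + (⅙)*(-2))*(-4 + 2*7))*2 = ((1 - ⅙ - ⅓)*(-4 + 14))*2 = ((½)*10)*2 = 5*2 = 10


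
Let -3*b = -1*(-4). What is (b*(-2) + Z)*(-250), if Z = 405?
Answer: -305750/3 ≈ -1.0192e+5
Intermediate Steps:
b = -4/3 (b = -(-1)*(-4)/3 = -⅓*4 = -4/3 ≈ -1.3333)
(b*(-2) + Z)*(-250) = (-4/3*(-2) + 405)*(-250) = (8/3 + 405)*(-250) = (1223/3)*(-250) = -305750/3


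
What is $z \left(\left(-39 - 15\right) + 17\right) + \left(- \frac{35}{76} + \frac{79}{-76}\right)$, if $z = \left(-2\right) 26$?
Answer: $\frac{3845}{2} \approx 1922.5$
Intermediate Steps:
$z = -52$
$z \left(\left(-39 - 15\right) + 17\right) + \left(- \frac{35}{76} + \frac{79}{-76}\right) = - 52 \left(\left(-39 - 15\right) + 17\right) + \left(- \frac{35}{76} + \frac{79}{-76}\right) = - 52 \left(-54 + 17\right) + \left(\left(-35\right) \frac{1}{76} + 79 \left(- \frac{1}{76}\right)\right) = \left(-52\right) \left(-37\right) - \frac{3}{2} = 1924 - \frac{3}{2} = \frac{3845}{2}$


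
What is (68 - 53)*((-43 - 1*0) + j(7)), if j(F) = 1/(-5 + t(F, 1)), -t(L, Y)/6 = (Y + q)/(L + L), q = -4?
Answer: -16875/26 ≈ -649.04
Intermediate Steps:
t(L, Y) = -3*(-4 + Y)/L (t(L, Y) = -6*(Y - 4)/(L + L) = -6*(-4 + Y)/(2*L) = -6*(-4 + Y)*1/(2*L) = -3*(-4 + Y)/L)
j(F) = 1/(-5 + 9/F) (j(F) = 1/(-5 + 3*(4 - 1*1)/F) = 1/(-5 + 3*(4 - 1)/F) = 1/(-5 + 3*3/F) = 1/(-5 + 9/F))
(68 - 53)*((-43 - 1*0) + j(7)) = (68 - 53)*((-43 - 1*0) - 1*7/(-9 + 5*7)) = 15*((-43 + 0) - 1*7/(-9 + 35)) = 15*(-43 - 1*7/26) = 15*(-43 - 1*7*1/26) = 15*(-43 - 7/26) = 15*(-1125/26) = -16875/26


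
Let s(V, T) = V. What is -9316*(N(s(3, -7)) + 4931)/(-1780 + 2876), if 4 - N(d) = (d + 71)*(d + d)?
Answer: -76347/2 ≈ -38174.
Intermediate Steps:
N(d) = 4 - 2*d*(71 + d) (N(d) = 4 - (d + 71)*(d + d) = 4 - (71 + d)*2*d = 4 - 2*d*(71 + d))
-9316*(N(s(3, -7)) + 4931)/(-1780 + 2876) = -9316*((4 - 142*3 - 2*3**2) + 4931)/(-1780 + 2876) = -9316/(1096/((4 - 426 - 2*9) + 4931)) = -9316/(1096/((4 - 426 - 18) + 4931)) = -9316/(1096/(-440 + 4931)) = -9316/(1096/4491) = -9316/(1096*(1/4491)) = -9316/1096/4491 = -9316*4491/1096 = -76347/2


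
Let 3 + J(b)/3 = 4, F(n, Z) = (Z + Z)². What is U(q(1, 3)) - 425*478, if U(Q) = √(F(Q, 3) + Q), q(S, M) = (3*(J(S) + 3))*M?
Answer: -203150 + 3*√10 ≈ -2.0314e+5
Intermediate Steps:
F(n, Z) = 4*Z² (F(n, Z) = (2*Z)² = 4*Z²)
J(b) = 3 (J(b) = -9 + 3*4 = -9 + 12 = 3)
q(S, M) = 18*M (q(S, M) = (3*(3 + 3))*M = (3*6)*M = 18*M)
U(Q) = √(36 + Q) (U(Q) = √(4*3² + Q) = √(4*9 + Q) = √(36 + Q))
U(q(1, 3)) - 425*478 = √(36 + 18*3) - 425*478 = √(36 + 54) - 203150 = √90 - 203150 = 3*√10 - 203150 = -203150 + 3*√10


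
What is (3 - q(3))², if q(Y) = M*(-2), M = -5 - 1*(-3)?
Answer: 1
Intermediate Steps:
M = -2 (M = -5 + 3 = -2)
q(Y) = 4 (q(Y) = -2*(-2) = 4)
(3 - q(3))² = (3 - 1*4)² = (3 - 4)² = (-1)² = 1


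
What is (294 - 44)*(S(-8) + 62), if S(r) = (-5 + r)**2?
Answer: 57750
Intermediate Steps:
(294 - 44)*(S(-8) + 62) = (294 - 44)*((-5 - 8)**2 + 62) = 250*((-13)**2 + 62) = 250*(169 + 62) = 250*231 = 57750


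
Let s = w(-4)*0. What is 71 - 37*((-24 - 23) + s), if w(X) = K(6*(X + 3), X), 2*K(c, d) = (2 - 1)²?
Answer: 1810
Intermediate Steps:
K(c, d) = ½ (K(c, d) = (2 - 1)²/2 = (½)*1² = (½)*1 = ½)
w(X) = ½
s = 0 (s = (½)*0 = 0)
71 - 37*((-24 - 23) + s) = 71 - 37*((-24 - 23) + 0) = 71 - 37*(-47 + 0) = 71 - 37*(-47) = 71 + 1739 = 1810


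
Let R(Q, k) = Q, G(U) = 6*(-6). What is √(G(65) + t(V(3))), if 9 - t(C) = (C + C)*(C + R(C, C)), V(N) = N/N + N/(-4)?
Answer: I*√109/2 ≈ 5.2202*I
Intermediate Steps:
G(U) = -36
V(N) = 1 - N/4 (V(N) = 1 + N*(-¼) = 1 - N/4)
t(C) = 9 - 4*C² (t(C) = 9 - (C + C)*(C + C) = 9 - 2*C*2*C = 9 - 4*C²)
√(G(65) + t(V(3))) = √(-36 + (9 - 4*(1 - ¼*3)²)) = √(-36 + (9 - 4*(1 - ¾)²)) = √(-36 + (9 - 4*(¼)²)) = √(-36 + (9 - 4*1/16)) = √(-36 + (9 - ¼)) = √(-36 + 35/4) = √(-109/4) = I*√109/2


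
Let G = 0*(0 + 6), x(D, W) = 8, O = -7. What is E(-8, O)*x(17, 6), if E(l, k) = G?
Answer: 0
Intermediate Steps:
G = 0 (G = 0*6 = 0)
E(l, k) = 0
E(-8, O)*x(17, 6) = 0*8 = 0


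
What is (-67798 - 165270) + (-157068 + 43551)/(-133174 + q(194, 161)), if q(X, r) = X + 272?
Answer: -10309958209/44236 ≈ -2.3307e+5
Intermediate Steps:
q(X, r) = 272 + X
(-67798 - 165270) + (-157068 + 43551)/(-133174 + q(194, 161)) = (-67798 - 165270) + (-157068 + 43551)/(-133174 + (272 + 194)) = -233068 - 113517/(-133174 + 466) = -233068 - 113517/(-132708) = -233068 - 113517*(-1/132708) = -233068 + 37839/44236 = -10309958209/44236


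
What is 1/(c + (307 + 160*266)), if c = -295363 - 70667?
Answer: -1/323163 ≈ -3.0944e-6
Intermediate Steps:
c = -366030
1/(c + (307 + 160*266)) = 1/(-366030 + (307 + 160*266)) = 1/(-366030 + (307 + 42560)) = 1/(-366030 + 42867) = 1/(-323163) = -1/323163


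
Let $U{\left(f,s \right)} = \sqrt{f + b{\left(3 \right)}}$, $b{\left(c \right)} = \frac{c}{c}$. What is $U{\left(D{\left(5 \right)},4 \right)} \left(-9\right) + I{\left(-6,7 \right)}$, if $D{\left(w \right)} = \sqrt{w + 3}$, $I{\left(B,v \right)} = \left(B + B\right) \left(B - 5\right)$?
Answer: $132 - 9 \sqrt{1 + 2 \sqrt{2}} \approx 114.39$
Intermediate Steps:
$I{\left(B,v \right)} = 2 B \left(-5 + B\right)$
$D{\left(w \right)} = \sqrt{3 + w}$
$b{\left(c \right)} = 1$
$U{\left(f,s \right)} = \sqrt{1 + f}$ ($U{\left(f,s \right)} = \sqrt{f + 1} = \sqrt{1 + f}$)
$U{\left(D{\left(5 \right)},4 \right)} \left(-9\right) + I{\left(-6,7 \right)} = \sqrt{1 + \sqrt{3 + 5}} \left(-9\right) + 2 \left(-6\right) \left(-5 - 6\right) = \sqrt{1 + \sqrt{8}} \left(-9\right) + 2 \left(-6\right) \left(-11\right) = \sqrt{1 + 2 \sqrt{2}} \left(-9\right) + 132 = - 9 \sqrt{1 + 2 \sqrt{2}} + 132 = 132 - 9 \sqrt{1 + 2 \sqrt{2}}$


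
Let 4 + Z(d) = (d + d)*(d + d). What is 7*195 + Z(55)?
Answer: 13461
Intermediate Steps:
Z(d) = -4 + 4*d² (Z(d) = -4 + (d + d)*(d + d) = -4 + (2*d)*(2*d) = -4 + 4*d²)
7*195 + Z(55) = 7*195 + (-4 + 4*55²) = 1365 + (-4 + 4*3025) = 1365 + (-4 + 12100) = 1365 + 12096 = 13461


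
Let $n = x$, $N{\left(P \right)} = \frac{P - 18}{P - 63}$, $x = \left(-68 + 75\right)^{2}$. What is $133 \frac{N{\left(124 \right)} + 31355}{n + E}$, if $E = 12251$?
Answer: $\frac{84799071}{250100} \approx 339.06$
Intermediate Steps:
$x = 49$ ($x = 7^{2} = 49$)
$N{\left(P \right)} = \frac{-18 + P}{-63 + P}$
$n = 49$
$133 \frac{N{\left(124 \right)} + 31355}{n + E} = 133 \frac{\frac{-18 + 124}{-63 + 124} + 31355}{49 + 12251} = 133 \frac{\frac{1}{61} \cdot 106 + 31355}{12300} = 133 \left(\frac{1}{61} \cdot 106 + 31355\right) \frac{1}{12300} = 133 \left(\frac{106}{61} + 31355\right) \frac{1}{12300} = 133 \cdot \frac{1912761}{61} \cdot \frac{1}{12300} = 133 \cdot \frac{637587}{250100} = \frac{84799071}{250100}$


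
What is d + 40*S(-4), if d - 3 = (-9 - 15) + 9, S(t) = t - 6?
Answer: -412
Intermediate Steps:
S(t) = -6 + t
d = -12 (d = 3 + ((-9 - 15) + 9) = 3 + (-24 + 9) = 3 - 15 = -12)
d + 40*S(-4) = -12 + 40*(-6 - 4) = -12 + 40*(-10) = -12 - 400 = -412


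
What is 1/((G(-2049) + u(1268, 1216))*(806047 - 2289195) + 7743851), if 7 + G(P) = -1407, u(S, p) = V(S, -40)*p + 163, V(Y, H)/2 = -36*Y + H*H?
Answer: 1/158883701110927 ≈ 6.2939e-15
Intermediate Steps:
V(Y, H) = -72*Y + 2*H**2 (V(Y, H) = 2*(-36*Y + H*H) = 2*(-36*Y + H**2) = 2*(H**2 - 36*Y) = -72*Y + 2*H**2)
u(S, p) = 163 + p*(3200 - 72*S) (u(S, p) = (-72*S + 2*(-40)**2)*p + 163 = (-72*S + 2*1600)*p + 163 = (-72*S + 3200)*p + 163 = (3200 - 72*S)*p + 163 = p*(3200 - 72*S) + 163 = 163 + p*(3200 - 72*S))
G(P) = -1414 (G(P) = -7 - 1407 = -1414)
1/((G(-2049) + u(1268, 1216))*(806047 - 2289195) + 7743851) = 1/((-1414 + (163 - 8*1216*(-400 + 9*1268)))*(806047 - 2289195) + 7743851) = 1/((-1414 + (163 - 8*1216*(-400 + 11412)))*(-1483148) + 7743851) = 1/((-1414 + (163 - 8*1216*11012))*(-1483148) + 7743851) = 1/((-1414 + (163 - 107124736))*(-1483148) + 7743851) = 1/((-1414 - 107124573)*(-1483148) + 7743851) = 1/(-107125987*(-1483148) + 7743851) = 1/(158883693367076 + 7743851) = 1/158883701110927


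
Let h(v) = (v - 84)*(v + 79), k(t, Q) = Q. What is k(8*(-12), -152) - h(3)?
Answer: 6490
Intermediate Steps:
h(v) = (-84 + v)*(79 + v)
k(8*(-12), -152) - h(3) = -152 - (-6636 + 3**2 - 5*3) = -152 - (-6636 + 9 - 15) = -152 - 1*(-6642) = -152 + 6642 = 6490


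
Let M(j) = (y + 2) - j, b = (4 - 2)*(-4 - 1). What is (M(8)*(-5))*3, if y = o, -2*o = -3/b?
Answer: 369/4 ≈ 92.250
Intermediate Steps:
b = -10 (b = 2*(-5) = -10)
o = -3/20 (o = -(-3)/(2*(-10)) = -(-3)*(-1)/(2*10) = -½*3/10 = -3/20 ≈ -0.15000)
y = -3/20 ≈ -0.15000
M(j) = 37/20 - j (M(j) = (-3/20 + 2) - j = 37/20 - j)
(M(8)*(-5))*3 = ((37/20 - 1*8)*(-5))*3 = ((37/20 - 8)*(-5))*3 = -123/20*(-5)*3 = (123/4)*3 = 369/4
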